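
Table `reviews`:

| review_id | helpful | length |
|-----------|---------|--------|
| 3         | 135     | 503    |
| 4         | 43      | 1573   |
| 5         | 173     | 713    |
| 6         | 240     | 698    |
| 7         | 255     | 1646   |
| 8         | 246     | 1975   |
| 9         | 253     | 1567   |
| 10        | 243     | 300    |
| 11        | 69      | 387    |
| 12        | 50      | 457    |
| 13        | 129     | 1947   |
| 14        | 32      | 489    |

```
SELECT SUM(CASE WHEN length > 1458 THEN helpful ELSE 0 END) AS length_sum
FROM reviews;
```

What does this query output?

926

review_id=3: ✗
review_id=4: ✓ → 43
review_id=5: ✗
review_id=6: ✗
review_id=7: ✓ → 255
review_id=8: ✓ → 246
review_id=9: ✓ → 253
review_id=10: ✗
review_id=11: ✗
review_id=12: ✗
review_id=13: ✓ → 129
review_id=14: ✗
length_sum = 43 + 255 + 246 + 253 + 129 = 926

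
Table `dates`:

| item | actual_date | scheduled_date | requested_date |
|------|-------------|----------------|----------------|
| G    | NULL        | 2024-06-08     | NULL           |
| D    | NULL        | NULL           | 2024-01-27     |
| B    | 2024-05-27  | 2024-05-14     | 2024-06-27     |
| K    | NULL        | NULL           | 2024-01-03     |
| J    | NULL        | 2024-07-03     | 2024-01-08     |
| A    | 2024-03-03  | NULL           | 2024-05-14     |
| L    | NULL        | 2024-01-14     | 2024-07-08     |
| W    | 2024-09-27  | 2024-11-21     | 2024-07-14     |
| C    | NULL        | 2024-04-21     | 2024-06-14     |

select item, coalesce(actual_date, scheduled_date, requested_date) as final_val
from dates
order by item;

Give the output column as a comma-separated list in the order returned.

item=A: actual_date=2024-03-03 → 2024-03-03
item=B: actual_date=2024-05-27 → 2024-05-27
item=C: actual_date=NULL, scheduled_date=2024-04-21 → 2024-04-21
item=D: actual_date=NULL, scheduled_date=NULL, requested_date=2024-01-27 → 2024-01-27
item=G: actual_date=NULL, scheduled_date=2024-06-08 → 2024-06-08
item=J: actual_date=NULL, scheduled_date=2024-07-03 → 2024-07-03
item=K: actual_date=NULL, scheduled_date=NULL, requested_date=2024-01-03 → 2024-01-03
item=L: actual_date=NULL, scheduled_date=2024-01-14 → 2024-01-14
item=W: actual_date=2024-09-27 → 2024-09-27

2024-03-03, 2024-05-27, 2024-04-21, 2024-01-27, 2024-06-08, 2024-07-03, 2024-01-03, 2024-01-14, 2024-09-27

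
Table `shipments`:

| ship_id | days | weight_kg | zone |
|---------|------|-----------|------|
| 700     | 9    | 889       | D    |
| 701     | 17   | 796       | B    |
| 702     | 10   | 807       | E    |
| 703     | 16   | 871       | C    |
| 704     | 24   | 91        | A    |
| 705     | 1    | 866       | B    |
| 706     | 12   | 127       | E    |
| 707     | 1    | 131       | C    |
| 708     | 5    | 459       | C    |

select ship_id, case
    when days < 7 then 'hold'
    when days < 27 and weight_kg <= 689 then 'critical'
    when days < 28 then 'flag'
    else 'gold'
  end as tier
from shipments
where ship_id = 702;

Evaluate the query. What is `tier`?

ship_id = 702: days=10, weight_kg=807, zone=E.
days < 7 → false
days < 27 and weight_kg <= 689 → false
days < 28 → true → flag

flag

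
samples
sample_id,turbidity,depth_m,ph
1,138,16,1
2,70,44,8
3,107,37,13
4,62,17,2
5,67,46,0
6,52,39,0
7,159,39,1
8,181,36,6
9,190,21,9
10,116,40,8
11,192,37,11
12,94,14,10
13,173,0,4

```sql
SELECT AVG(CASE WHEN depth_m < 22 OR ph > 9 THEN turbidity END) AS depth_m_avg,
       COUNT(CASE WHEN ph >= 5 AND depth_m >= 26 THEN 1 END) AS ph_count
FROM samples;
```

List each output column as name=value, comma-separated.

[depth_m_avg: depth_m < 22 OR ph > 9]
sample_id=1: ✓ → 138
sample_id=2: ✗
sample_id=3: ✓ → 107
sample_id=4: ✓ → 62
sample_id=5: ✗
sample_id=6: ✗
sample_id=7: ✗
sample_id=8: ✗
sample_id=9: ✓ → 190
sample_id=10: ✗
sample_id=11: ✓ → 192
sample_id=12: ✓ → 94
sample_id=13: ✓ → 173
depth_m_avg = (138 + 107 + 62 + 190 + 192 + 94 + 173) / 7 = 136.5714285714
—
[ph_count: ph >= 5 AND depth_m >= 26]
sample_id=1: ✗
sample_id=2: ✓ → 1
sample_id=3: ✓ → 1
sample_id=4: ✗
sample_id=5: ✗
sample_id=6: ✗
sample_id=7: ✗
sample_id=8: ✓ → 1
sample_id=9: ✗
sample_id=10: ✓ → 1
sample_id=11: ✓ → 1
sample_id=12: ✗
sample_id=13: ✗
ph_count = COUNT(1, 1, 1, 1, 1) = 5

depth_m_avg=136.5714285714, ph_count=5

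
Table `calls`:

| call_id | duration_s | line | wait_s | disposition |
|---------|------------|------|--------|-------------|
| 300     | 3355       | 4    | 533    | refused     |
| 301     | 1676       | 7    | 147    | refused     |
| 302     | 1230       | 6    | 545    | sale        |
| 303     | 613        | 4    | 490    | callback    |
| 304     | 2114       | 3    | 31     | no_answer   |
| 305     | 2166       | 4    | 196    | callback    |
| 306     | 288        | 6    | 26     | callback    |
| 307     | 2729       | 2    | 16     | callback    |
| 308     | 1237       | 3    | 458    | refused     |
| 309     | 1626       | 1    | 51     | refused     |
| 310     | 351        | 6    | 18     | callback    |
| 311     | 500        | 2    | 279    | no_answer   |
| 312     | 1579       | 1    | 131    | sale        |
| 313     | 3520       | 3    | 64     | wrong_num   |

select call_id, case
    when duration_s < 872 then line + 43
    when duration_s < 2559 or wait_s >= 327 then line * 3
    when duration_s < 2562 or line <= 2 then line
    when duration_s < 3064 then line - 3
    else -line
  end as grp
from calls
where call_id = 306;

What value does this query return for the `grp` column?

49

call_id = 306: duration_s=288, line=6, wait_s=26, disposition=callback.
duration_s < 872 → true → 49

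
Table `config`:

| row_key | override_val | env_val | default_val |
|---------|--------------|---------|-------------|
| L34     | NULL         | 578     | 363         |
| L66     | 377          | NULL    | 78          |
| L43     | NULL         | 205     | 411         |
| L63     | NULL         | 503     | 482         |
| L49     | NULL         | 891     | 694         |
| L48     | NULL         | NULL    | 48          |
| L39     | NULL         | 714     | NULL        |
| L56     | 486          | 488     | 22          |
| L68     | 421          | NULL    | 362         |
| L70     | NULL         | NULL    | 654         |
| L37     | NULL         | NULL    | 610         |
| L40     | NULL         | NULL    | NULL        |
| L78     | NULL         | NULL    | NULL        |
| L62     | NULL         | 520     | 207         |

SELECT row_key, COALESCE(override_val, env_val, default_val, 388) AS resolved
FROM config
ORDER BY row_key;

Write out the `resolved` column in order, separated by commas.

578, 610, 714, 388, 205, 48, 891, 486, 520, 503, 377, 421, 654, 388

row_key=L34: override_val=NULL, env_val=578 → 578
row_key=L37: override_val=NULL, env_val=NULL, default_val=610 → 610
row_key=L39: override_val=NULL, env_val=714 → 714
row_key=L40: override_val=NULL, env_val=NULL, default_val=NULL, → literal 388 → 388
row_key=L43: override_val=NULL, env_val=205 → 205
row_key=L48: override_val=NULL, env_val=NULL, default_val=48 → 48
row_key=L49: override_val=NULL, env_val=891 → 891
row_key=L56: override_val=486 → 486
row_key=L62: override_val=NULL, env_val=520 → 520
row_key=L63: override_val=NULL, env_val=503 → 503
row_key=L66: override_val=377 → 377
row_key=L68: override_val=421 → 421
row_key=L70: override_val=NULL, env_val=NULL, default_val=654 → 654
row_key=L78: override_val=NULL, env_val=NULL, default_val=NULL, → literal 388 → 388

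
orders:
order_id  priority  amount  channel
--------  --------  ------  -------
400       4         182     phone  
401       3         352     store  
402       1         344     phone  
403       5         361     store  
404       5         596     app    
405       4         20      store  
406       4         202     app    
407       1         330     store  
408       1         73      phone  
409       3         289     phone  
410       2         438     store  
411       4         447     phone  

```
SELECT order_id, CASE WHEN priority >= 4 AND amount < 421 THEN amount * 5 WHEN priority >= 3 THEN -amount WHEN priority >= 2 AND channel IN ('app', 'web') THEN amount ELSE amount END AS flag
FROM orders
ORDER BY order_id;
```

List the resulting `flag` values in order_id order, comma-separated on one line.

910, -352, 344, 1805, -596, 100, 1010, 330, 73, -289, 438, -447

order_id=400: priority >= 4 AND amount < 421 → 910
order_id=401: priority >= 3 → -352
order_id=402: ELSE → 344
order_id=403: priority >= 4 AND amount < 421 → 1805
order_id=404: priority >= 3 → -596
order_id=405: priority >= 4 AND amount < 421 → 100
order_id=406: priority >= 4 AND amount < 421 → 1010
order_id=407: ELSE → 330
order_id=408: ELSE → 73
order_id=409: priority >= 3 → -289
order_id=410: ELSE → 438
order_id=411: priority >= 3 → -447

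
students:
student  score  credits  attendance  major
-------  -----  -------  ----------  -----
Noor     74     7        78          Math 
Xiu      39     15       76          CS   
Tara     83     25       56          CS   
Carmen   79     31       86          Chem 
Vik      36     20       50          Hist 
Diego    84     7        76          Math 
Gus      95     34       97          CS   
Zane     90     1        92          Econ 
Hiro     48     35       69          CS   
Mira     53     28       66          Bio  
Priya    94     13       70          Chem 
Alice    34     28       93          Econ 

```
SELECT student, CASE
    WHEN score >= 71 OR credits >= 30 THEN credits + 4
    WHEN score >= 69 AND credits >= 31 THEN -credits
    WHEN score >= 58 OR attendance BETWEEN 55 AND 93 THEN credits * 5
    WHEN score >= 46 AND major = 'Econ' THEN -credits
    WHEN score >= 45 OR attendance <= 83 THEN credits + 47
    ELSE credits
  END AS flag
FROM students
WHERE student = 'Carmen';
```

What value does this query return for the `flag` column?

35

student = Carmen: score=79, credits=31, attendance=86, major=Chem.
score >= 71 OR credits >= 30 → true → 35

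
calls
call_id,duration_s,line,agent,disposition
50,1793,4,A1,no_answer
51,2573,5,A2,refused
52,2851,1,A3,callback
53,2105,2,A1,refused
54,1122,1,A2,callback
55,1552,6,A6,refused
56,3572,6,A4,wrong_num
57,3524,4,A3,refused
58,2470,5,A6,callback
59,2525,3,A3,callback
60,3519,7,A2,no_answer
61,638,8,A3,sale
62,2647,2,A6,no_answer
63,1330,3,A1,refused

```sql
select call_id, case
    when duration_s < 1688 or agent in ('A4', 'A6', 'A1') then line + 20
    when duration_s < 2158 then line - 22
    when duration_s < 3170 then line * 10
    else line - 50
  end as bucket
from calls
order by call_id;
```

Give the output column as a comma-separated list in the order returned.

24, 50, 10, 22, 21, 26, 26, -46, 25, 30, -43, 28, 22, 23

call_id=50: duration_s < 1688 or agent in ('A4', 'A6', 'A1') → 24
call_id=51: duration_s < 3170 → 50
call_id=52: duration_s < 3170 → 10
call_id=53: duration_s < 1688 or agent in ('A4', 'A6', 'A1') → 22
call_id=54: duration_s < 1688 or agent in ('A4', 'A6', 'A1') → 21
call_id=55: duration_s < 1688 or agent in ('A4', 'A6', 'A1') → 26
call_id=56: duration_s < 1688 or agent in ('A4', 'A6', 'A1') → 26
call_id=57: ELSE → -46
call_id=58: duration_s < 1688 or agent in ('A4', 'A6', 'A1') → 25
call_id=59: duration_s < 3170 → 30
call_id=60: ELSE → -43
call_id=61: duration_s < 1688 or agent in ('A4', 'A6', 'A1') → 28
call_id=62: duration_s < 1688 or agent in ('A4', 'A6', 'A1') → 22
call_id=63: duration_s < 1688 or agent in ('A4', 'A6', 'A1') → 23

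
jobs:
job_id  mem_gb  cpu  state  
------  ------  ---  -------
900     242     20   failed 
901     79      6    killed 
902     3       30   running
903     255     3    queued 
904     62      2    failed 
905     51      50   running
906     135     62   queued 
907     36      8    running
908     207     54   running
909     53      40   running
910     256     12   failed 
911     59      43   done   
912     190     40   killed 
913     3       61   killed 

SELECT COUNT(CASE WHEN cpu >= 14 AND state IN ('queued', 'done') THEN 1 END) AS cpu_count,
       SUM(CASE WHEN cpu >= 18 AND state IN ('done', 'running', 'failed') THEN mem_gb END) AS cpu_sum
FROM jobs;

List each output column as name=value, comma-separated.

cpu_count=2, cpu_sum=615

[cpu_count: cpu >= 14 AND state IN ('queued', 'done')]
job_id=900: ✗
job_id=901: ✗
job_id=902: ✗
job_id=903: ✗
job_id=904: ✗
job_id=905: ✗
job_id=906: ✓ → 1
job_id=907: ✗
job_id=908: ✗
job_id=909: ✗
job_id=910: ✗
job_id=911: ✓ → 1
job_id=912: ✗
job_id=913: ✗
cpu_count = COUNT(1, 1) = 2
—
[cpu_sum: cpu >= 18 AND state IN ('done', 'running', 'failed')]
job_id=900: ✓ → 242
job_id=901: ✗
job_id=902: ✓ → 3
job_id=903: ✗
job_id=904: ✗
job_id=905: ✓ → 51
job_id=906: ✗
job_id=907: ✗
job_id=908: ✓ → 207
job_id=909: ✓ → 53
job_id=910: ✗
job_id=911: ✓ → 59
job_id=912: ✗
job_id=913: ✗
cpu_sum = 242 + 3 + 51 + 207 + 53 + 59 = 615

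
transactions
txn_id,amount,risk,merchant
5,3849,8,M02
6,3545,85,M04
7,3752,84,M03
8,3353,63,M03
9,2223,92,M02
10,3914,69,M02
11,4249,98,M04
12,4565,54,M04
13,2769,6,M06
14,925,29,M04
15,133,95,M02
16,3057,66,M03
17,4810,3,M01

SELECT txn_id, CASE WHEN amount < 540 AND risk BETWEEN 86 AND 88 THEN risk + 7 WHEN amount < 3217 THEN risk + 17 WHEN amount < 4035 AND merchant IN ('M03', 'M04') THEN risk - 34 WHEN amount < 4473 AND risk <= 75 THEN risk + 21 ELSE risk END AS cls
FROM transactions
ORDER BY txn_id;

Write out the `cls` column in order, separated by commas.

txn_id=5: amount < 4473 AND risk <= 75 → 29
txn_id=6: amount < 4035 AND merchant IN ('M03', 'M04') → 51
txn_id=7: amount < 4035 AND merchant IN ('M03', 'M04') → 50
txn_id=8: amount < 4035 AND merchant IN ('M03', 'M04') → 29
txn_id=9: amount < 3217 → 109
txn_id=10: amount < 4473 AND risk <= 75 → 90
txn_id=11: ELSE → 98
txn_id=12: ELSE → 54
txn_id=13: amount < 3217 → 23
txn_id=14: amount < 3217 → 46
txn_id=15: amount < 3217 → 112
txn_id=16: amount < 3217 → 83
txn_id=17: ELSE → 3

29, 51, 50, 29, 109, 90, 98, 54, 23, 46, 112, 83, 3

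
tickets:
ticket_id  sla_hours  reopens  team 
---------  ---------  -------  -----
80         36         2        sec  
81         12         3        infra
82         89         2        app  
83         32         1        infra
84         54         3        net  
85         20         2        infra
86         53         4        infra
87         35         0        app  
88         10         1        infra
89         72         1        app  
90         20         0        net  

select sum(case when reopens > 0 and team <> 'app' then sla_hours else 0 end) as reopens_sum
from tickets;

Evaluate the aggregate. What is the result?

ticket_id=80: ✓ → 36
ticket_id=81: ✓ → 12
ticket_id=82: ✗
ticket_id=83: ✓ → 32
ticket_id=84: ✓ → 54
ticket_id=85: ✓ → 20
ticket_id=86: ✓ → 53
ticket_id=87: ✗
ticket_id=88: ✓ → 10
ticket_id=89: ✗
ticket_id=90: ✗
reopens_sum = 36 + 12 + 32 + 54 + 20 + 53 + 10 = 217

217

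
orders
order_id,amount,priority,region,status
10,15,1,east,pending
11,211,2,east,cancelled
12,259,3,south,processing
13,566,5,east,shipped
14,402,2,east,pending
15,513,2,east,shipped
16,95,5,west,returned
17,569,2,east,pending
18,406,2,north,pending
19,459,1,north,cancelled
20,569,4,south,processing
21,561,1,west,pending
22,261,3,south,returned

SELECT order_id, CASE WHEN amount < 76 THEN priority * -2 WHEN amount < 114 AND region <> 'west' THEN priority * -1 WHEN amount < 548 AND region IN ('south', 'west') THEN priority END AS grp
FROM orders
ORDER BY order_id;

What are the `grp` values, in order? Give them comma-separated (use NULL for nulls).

order_id=10: amount < 76 → -2
order_id=11: (no match → NULL) → NULL
order_id=12: amount < 548 AND region IN ('south', 'west') → 3
order_id=13: (no match → NULL) → NULL
order_id=14: (no match → NULL) → NULL
order_id=15: (no match → NULL) → NULL
order_id=16: amount < 548 AND region IN ('south', 'west') → 5
order_id=17: (no match → NULL) → NULL
order_id=18: (no match → NULL) → NULL
order_id=19: (no match → NULL) → NULL
order_id=20: (no match → NULL) → NULL
order_id=21: (no match → NULL) → NULL
order_id=22: amount < 548 AND region IN ('south', 'west') → 3

-2, NULL, 3, NULL, NULL, NULL, 5, NULL, NULL, NULL, NULL, NULL, 3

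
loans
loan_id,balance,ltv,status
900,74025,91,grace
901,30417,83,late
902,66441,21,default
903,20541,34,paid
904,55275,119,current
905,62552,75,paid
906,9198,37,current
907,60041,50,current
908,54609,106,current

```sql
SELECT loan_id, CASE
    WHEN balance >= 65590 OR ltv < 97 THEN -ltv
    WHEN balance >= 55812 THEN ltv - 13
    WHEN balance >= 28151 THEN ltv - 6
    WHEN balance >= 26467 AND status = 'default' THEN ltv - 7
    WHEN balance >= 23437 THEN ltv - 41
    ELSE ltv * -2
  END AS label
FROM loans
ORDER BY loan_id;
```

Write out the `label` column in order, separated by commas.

loan_id=900: balance >= 65590 OR ltv < 97 → -91
loan_id=901: balance >= 65590 OR ltv < 97 → -83
loan_id=902: balance >= 65590 OR ltv < 97 → -21
loan_id=903: balance >= 65590 OR ltv < 97 → -34
loan_id=904: balance >= 28151 → 113
loan_id=905: balance >= 65590 OR ltv < 97 → -75
loan_id=906: balance >= 65590 OR ltv < 97 → -37
loan_id=907: balance >= 65590 OR ltv < 97 → -50
loan_id=908: balance >= 28151 → 100

-91, -83, -21, -34, 113, -75, -37, -50, 100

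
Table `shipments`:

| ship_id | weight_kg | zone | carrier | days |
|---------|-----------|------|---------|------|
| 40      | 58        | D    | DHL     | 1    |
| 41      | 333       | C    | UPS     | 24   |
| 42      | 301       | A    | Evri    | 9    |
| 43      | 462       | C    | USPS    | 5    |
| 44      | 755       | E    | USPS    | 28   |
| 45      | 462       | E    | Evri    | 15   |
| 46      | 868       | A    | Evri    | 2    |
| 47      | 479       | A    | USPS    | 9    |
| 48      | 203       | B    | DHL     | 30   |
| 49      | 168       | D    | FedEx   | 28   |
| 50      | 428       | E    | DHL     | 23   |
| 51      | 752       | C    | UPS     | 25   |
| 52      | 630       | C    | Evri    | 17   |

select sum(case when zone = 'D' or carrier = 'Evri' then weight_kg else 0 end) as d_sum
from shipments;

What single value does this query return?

ship_id=40: ✓ → 58
ship_id=41: ✗
ship_id=42: ✓ → 301
ship_id=43: ✗
ship_id=44: ✗
ship_id=45: ✓ → 462
ship_id=46: ✓ → 868
ship_id=47: ✗
ship_id=48: ✗
ship_id=49: ✓ → 168
ship_id=50: ✗
ship_id=51: ✗
ship_id=52: ✓ → 630
d_sum = 58 + 301 + 462 + 868 + 168 + 630 = 2487

2487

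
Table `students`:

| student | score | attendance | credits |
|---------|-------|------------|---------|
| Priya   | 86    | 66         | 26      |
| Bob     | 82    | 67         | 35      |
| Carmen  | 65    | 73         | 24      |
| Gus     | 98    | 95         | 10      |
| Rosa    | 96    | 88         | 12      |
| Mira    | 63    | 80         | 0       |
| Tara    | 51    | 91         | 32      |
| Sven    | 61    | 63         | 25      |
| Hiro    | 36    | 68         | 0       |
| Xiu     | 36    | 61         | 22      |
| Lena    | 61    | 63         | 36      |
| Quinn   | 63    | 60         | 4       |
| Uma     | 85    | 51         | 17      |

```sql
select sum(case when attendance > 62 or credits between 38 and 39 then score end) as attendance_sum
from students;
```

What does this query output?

699

student=Priya: ✓ → 86
student=Bob: ✓ → 82
student=Carmen: ✓ → 65
student=Gus: ✓ → 98
student=Rosa: ✓ → 96
student=Mira: ✓ → 63
student=Tara: ✓ → 51
student=Sven: ✓ → 61
student=Hiro: ✓ → 36
student=Xiu: ✗
student=Lena: ✓ → 61
student=Quinn: ✗
student=Uma: ✗
attendance_sum = 86 + 82 + 65 + 98 + 96 + 63 + 51 + 61 + 36 + 61 = 699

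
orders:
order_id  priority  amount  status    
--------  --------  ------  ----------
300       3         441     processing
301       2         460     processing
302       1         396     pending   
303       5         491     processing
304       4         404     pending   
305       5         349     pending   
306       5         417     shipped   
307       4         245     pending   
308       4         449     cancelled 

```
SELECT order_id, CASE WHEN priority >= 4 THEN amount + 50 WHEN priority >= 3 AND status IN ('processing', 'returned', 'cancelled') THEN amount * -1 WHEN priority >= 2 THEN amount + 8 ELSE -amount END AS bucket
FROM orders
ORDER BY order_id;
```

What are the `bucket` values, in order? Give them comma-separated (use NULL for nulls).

-441, 468, -396, 541, 454, 399, 467, 295, 499

order_id=300: priority >= 3 AND status IN ('processing', 'returned', 'cancelled') → -441
order_id=301: priority >= 2 → 468
order_id=302: ELSE → -396
order_id=303: priority >= 4 → 541
order_id=304: priority >= 4 → 454
order_id=305: priority >= 4 → 399
order_id=306: priority >= 4 → 467
order_id=307: priority >= 4 → 295
order_id=308: priority >= 4 → 499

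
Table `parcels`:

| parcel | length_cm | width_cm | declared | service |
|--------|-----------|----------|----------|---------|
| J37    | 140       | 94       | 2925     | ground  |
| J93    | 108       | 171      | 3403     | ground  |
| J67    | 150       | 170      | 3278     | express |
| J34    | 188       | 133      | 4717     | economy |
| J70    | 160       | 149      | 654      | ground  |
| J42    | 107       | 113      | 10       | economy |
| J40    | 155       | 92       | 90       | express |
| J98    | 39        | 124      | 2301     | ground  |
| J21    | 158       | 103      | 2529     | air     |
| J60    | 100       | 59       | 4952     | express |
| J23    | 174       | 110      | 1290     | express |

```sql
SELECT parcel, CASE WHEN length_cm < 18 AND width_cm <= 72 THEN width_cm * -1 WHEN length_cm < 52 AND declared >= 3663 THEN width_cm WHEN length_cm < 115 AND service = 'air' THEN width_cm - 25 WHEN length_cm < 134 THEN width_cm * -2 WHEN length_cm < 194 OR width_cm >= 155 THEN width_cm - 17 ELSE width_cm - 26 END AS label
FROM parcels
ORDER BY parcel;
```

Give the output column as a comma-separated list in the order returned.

parcel=J21: length_cm < 194 OR width_cm >= 155 → 86
parcel=J23: length_cm < 194 OR width_cm >= 155 → 93
parcel=J34: length_cm < 194 OR width_cm >= 155 → 116
parcel=J37: length_cm < 194 OR width_cm >= 155 → 77
parcel=J40: length_cm < 194 OR width_cm >= 155 → 75
parcel=J42: length_cm < 134 → -226
parcel=J60: length_cm < 134 → -118
parcel=J67: length_cm < 194 OR width_cm >= 155 → 153
parcel=J70: length_cm < 194 OR width_cm >= 155 → 132
parcel=J93: length_cm < 134 → -342
parcel=J98: length_cm < 134 → -248

86, 93, 116, 77, 75, -226, -118, 153, 132, -342, -248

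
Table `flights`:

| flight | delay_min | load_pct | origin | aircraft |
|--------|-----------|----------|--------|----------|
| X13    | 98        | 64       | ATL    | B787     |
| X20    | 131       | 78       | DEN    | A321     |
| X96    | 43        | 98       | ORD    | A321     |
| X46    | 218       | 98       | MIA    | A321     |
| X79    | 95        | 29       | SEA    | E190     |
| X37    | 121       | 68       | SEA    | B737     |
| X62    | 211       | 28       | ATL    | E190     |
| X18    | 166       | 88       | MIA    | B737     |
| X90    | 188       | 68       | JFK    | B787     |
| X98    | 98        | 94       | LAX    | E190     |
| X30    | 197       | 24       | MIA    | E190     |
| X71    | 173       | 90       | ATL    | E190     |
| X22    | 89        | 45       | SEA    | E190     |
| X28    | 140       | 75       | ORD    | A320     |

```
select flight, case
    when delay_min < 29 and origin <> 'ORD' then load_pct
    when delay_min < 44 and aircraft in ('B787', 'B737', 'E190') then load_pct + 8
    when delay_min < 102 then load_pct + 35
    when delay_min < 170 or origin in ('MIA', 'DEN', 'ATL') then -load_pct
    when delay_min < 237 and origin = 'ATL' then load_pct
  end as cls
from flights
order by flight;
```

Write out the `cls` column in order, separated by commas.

99, -88, -78, 80, -75, -24, -68, -98, -28, -90, 64, NULL, 133, 129

flight=X13: delay_min < 102 → 99
flight=X18: delay_min < 170 or origin in ('MIA', 'DEN', 'ATL') → -88
flight=X20: delay_min < 170 or origin in ('MIA', 'DEN', 'ATL') → -78
flight=X22: delay_min < 102 → 80
flight=X28: delay_min < 170 or origin in ('MIA', 'DEN', 'ATL') → -75
flight=X30: delay_min < 170 or origin in ('MIA', 'DEN', 'ATL') → -24
flight=X37: delay_min < 170 or origin in ('MIA', 'DEN', 'ATL') → -68
flight=X46: delay_min < 170 or origin in ('MIA', 'DEN', 'ATL') → -98
flight=X62: delay_min < 170 or origin in ('MIA', 'DEN', 'ATL') → -28
flight=X71: delay_min < 170 or origin in ('MIA', 'DEN', 'ATL') → -90
flight=X79: delay_min < 102 → 64
flight=X90: (no match → NULL) → NULL
flight=X96: delay_min < 102 → 133
flight=X98: delay_min < 102 → 129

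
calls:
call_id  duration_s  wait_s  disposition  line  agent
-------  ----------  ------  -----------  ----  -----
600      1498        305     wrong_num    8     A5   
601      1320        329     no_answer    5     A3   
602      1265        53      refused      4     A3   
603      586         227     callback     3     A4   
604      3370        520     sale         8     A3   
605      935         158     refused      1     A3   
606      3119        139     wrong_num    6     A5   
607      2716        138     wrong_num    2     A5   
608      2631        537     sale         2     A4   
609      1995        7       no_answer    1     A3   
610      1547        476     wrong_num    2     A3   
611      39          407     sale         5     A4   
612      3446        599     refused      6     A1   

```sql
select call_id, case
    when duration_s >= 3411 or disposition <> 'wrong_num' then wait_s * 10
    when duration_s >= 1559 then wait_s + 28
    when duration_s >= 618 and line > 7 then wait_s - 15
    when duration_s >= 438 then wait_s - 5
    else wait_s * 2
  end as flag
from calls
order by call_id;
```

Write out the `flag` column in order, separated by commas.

290, 3290, 530, 2270, 5200, 1580, 167, 166, 5370, 70, 471, 4070, 5990

call_id=600: duration_s >= 618 and line > 7 → 290
call_id=601: duration_s >= 3411 or disposition <> 'wrong_num' → 3290
call_id=602: duration_s >= 3411 or disposition <> 'wrong_num' → 530
call_id=603: duration_s >= 3411 or disposition <> 'wrong_num' → 2270
call_id=604: duration_s >= 3411 or disposition <> 'wrong_num' → 5200
call_id=605: duration_s >= 3411 or disposition <> 'wrong_num' → 1580
call_id=606: duration_s >= 1559 → 167
call_id=607: duration_s >= 1559 → 166
call_id=608: duration_s >= 3411 or disposition <> 'wrong_num' → 5370
call_id=609: duration_s >= 3411 or disposition <> 'wrong_num' → 70
call_id=610: duration_s >= 438 → 471
call_id=611: duration_s >= 3411 or disposition <> 'wrong_num' → 4070
call_id=612: duration_s >= 3411 or disposition <> 'wrong_num' → 5990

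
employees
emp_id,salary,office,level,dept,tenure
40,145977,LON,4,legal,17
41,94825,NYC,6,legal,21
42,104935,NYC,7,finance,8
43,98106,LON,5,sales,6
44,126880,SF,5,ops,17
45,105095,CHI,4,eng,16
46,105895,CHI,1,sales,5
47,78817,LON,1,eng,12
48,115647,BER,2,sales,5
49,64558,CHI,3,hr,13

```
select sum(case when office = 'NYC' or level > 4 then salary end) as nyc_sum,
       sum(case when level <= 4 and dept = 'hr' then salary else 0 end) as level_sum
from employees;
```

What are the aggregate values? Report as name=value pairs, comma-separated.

nyc_sum=424746, level_sum=64558

[nyc_sum: office = 'NYC' or level > 4]
emp_id=40: ✗
emp_id=41: ✓ → 94825
emp_id=42: ✓ → 104935
emp_id=43: ✓ → 98106
emp_id=44: ✓ → 126880
emp_id=45: ✗
emp_id=46: ✗
emp_id=47: ✗
emp_id=48: ✗
emp_id=49: ✗
nyc_sum = 94825 + 104935 + 98106 + 126880 = 424746
—
[level_sum: level <= 4 and dept = 'hr']
emp_id=40: ✗
emp_id=41: ✗
emp_id=42: ✗
emp_id=43: ✗
emp_id=44: ✗
emp_id=45: ✗
emp_id=46: ✗
emp_id=47: ✗
emp_id=48: ✗
emp_id=49: ✓ → 64558
level_sum = 64558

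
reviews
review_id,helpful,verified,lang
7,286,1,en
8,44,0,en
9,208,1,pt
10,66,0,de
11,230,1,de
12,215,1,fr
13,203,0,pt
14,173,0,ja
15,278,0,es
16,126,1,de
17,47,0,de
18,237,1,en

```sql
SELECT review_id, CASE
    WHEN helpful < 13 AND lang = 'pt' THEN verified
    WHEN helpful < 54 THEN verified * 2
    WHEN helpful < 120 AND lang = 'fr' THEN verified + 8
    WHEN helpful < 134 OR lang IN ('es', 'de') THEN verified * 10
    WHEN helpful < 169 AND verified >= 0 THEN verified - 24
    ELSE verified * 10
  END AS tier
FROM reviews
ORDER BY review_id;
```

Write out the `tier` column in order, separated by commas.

10, 0, 10, 0, 10, 10, 0, 0, 0, 10, 0, 10

review_id=7: ELSE → 10
review_id=8: helpful < 54 → 0
review_id=9: ELSE → 10
review_id=10: helpful < 134 OR lang IN ('es', 'de') → 0
review_id=11: helpful < 134 OR lang IN ('es', 'de') → 10
review_id=12: ELSE → 10
review_id=13: ELSE → 0
review_id=14: ELSE → 0
review_id=15: helpful < 134 OR lang IN ('es', 'de') → 0
review_id=16: helpful < 134 OR lang IN ('es', 'de') → 10
review_id=17: helpful < 54 → 0
review_id=18: ELSE → 10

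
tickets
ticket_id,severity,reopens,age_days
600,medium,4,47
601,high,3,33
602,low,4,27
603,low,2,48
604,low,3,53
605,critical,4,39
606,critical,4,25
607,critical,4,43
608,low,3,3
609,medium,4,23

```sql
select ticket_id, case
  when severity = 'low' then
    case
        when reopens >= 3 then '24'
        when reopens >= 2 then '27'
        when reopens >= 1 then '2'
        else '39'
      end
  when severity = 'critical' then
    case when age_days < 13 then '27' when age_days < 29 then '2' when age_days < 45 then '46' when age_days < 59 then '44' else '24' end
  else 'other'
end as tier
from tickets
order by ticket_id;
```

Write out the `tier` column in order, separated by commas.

other, other, 24, 27, 24, 46, 2, 46, 24, other

ticket_id=600: severity='medium' → outer ELSE → other
ticket_id=601: severity='high' → outer ELSE → other
ticket_id=602: severity='low' → inner[reopens >= 3] → 24
ticket_id=603: severity='low' → inner[reopens >= 2] → 27
ticket_id=604: severity='low' → inner[reopens >= 3] → 24
ticket_id=605: severity='critical' → inner[age_days < 45] → 46
ticket_id=606: severity='critical' → inner[age_days < 29] → 2
ticket_id=607: severity='critical' → inner[age_days < 45] → 46
ticket_id=608: severity='low' → inner[reopens >= 3] → 24
ticket_id=609: severity='medium' → outer ELSE → other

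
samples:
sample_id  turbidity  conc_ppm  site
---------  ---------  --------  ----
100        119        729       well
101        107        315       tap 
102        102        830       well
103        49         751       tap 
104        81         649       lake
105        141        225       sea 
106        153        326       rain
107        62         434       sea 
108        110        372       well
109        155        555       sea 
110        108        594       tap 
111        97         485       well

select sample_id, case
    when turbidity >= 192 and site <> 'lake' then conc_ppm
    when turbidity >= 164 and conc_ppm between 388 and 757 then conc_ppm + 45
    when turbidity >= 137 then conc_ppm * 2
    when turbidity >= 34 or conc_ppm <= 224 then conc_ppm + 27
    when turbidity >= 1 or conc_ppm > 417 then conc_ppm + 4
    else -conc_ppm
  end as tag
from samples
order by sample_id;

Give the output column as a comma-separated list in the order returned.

756, 342, 857, 778, 676, 450, 652, 461, 399, 1110, 621, 512

sample_id=100: turbidity >= 34 or conc_ppm <= 224 → 756
sample_id=101: turbidity >= 34 or conc_ppm <= 224 → 342
sample_id=102: turbidity >= 34 or conc_ppm <= 224 → 857
sample_id=103: turbidity >= 34 or conc_ppm <= 224 → 778
sample_id=104: turbidity >= 34 or conc_ppm <= 224 → 676
sample_id=105: turbidity >= 137 → 450
sample_id=106: turbidity >= 137 → 652
sample_id=107: turbidity >= 34 or conc_ppm <= 224 → 461
sample_id=108: turbidity >= 34 or conc_ppm <= 224 → 399
sample_id=109: turbidity >= 137 → 1110
sample_id=110: turbidity >= 34 or conc_ppm <= 224 → 621
sample_id=111: turbidity >= 34 or conc_ppm <= 224 → 512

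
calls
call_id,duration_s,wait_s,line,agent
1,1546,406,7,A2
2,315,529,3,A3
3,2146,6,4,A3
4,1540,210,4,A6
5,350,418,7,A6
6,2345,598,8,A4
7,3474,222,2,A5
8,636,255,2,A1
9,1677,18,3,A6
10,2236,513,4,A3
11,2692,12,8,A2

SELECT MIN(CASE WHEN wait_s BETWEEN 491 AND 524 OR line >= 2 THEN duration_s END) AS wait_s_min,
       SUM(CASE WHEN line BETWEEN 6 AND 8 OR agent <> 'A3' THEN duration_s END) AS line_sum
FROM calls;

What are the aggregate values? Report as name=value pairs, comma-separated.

[wait_s_min: wait_s BETWEEN 491 AND 524 OR line >= 2]
call_id=1: ✓ → 1546
call_id=2: ✓ → 315
call_id=3: ✓ → 2146
call_id=4: ✓ → 1540
call_id=5: ✓ → 350
call_id=6: ✓ → 2345
call_id=7: ✓ → 3474
call_id=8: ✓ → 636
call_id=9: ✓ → 1677
call_id=10: ✓ → 2236
call_id=11: ✓ → 2692
wait_s_min = MIN(1546, 315, 2146, 1540, 350, 2345, 3474, 636, 1677, 2236, 2692) = 315
—
[line_sum: line BETWEEN 6 AND 8 OR agent <> 'A3']
call_id=1: ✓ → 1546
call_id=2: ✗
call_id=3: ✗
call_id=4: ✓ → 1540
call_id=5: ✓ → 350
call_id=6: ✓ → 2345
call_id=7: ✓ → 3474
call_id=8: ✓ → 636
call_id=9: ✓ → 1677
call_id=10: ✗
call_id=11: ✓ → 2692
line_sum = 1546 + 1540 + 350 + 2345 + 3474 + 636 + 1677 + 2692 = 14260

wait_s_min=315, line_sum=14260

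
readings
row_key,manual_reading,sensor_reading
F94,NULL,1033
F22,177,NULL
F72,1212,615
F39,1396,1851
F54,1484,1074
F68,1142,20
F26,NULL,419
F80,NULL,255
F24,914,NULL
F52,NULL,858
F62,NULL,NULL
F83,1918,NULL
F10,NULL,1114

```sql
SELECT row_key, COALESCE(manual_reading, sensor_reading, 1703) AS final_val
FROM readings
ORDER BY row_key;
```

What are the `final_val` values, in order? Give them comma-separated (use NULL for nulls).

row_key=F10: manual_reading=NULL, sensor_reading=1114 → 1114
row_key=F22: manual_reading=177 → 177
row_key=F24: manual_reading=914 → 914
row_key=F26: manual_reading=NULL, sensor_reading=419 → 419
row_key=F39: manual_reading=1396 → 1396
row_key=F52: manual_reading=NULL, sensor_reading=858 → 858
row_key=F54: manual_reading=1484 → 1484
row_key=F62: manual_reading=NULL, sensor_reading=NULL, → literal 1703 → 1703
row_key=F68: manual_reading=1142 → 1142
row_key=F72: manual_reading=1212 → 1212
row_key=F80: manual_reading=NULL, sensor_reading=255 → 255
row_key=F83: manual_reading=1918 → 1918
row_key=F94: manual_reading=NULL, sensor_reading=1033 → 1033

1114, 177, 914, 419, 1396, 858, 1484, 1703, 1142, 1212, 255, 1918, 1033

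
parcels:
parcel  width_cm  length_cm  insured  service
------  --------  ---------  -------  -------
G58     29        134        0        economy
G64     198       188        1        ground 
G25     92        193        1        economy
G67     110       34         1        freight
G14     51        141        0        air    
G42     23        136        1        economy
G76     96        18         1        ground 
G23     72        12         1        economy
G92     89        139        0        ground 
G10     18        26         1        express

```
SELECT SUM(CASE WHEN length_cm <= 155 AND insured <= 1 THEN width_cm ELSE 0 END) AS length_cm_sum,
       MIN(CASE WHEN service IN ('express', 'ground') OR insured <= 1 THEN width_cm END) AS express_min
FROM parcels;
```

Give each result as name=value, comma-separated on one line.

length_cm_sum=488, express_min=18

[length_cm_sum: length_cm <= 155 AND insured <= 1]
parcel=G58: ✓ → 29
parcel=G64: ✗
parcel=G25: ✗
parcel=G67: ✓ → 110
parcel=G14: ✓ → 51
parcel=G42: ✓ → 23
parcel=G76: ✓ → 96
parcel=G23: ✓ → 72
parcel=G92: ✓ → 89
parcel=G10: ✓ → 18
length_cm_sum = 29 + 110 + 51 + 23 + 96 + 72 + 89 + 18 = 488
—
[express_min: service IN ('express', 'ground') OR insured <= 1]
parcel=G58: ✓ → 29
parcel=G64: ✓ → 198
parcel=G25: ✓ → 92
parcel=G67: ✓ → 110
parcel=G14: ✓ → 51
parcel=G42: ✓ → 23
parcel=G76: ✓ → 96
parcel=G23: ✓ → 72
parcel=G92: ✓ → 89
parcel=G10: ✓ → 18
express_min = MIN(29, 198, 92, 110, 51, 23, 96, 72, 89, 18) = 18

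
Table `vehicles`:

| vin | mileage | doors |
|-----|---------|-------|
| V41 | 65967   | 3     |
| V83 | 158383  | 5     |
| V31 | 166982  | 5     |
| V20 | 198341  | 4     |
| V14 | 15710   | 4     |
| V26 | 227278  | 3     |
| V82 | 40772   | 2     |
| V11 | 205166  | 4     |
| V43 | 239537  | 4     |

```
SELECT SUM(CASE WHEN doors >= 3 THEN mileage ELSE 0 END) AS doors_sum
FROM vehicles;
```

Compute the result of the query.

vin=V41: ✓ → 65967
vin=V83: ✓ → 158383
vin=V31: ✓ → 166982
vin=V20: ✓ → 198341
vin=V14: ✓ → 15710
vin=V26: ✓ → 227278
vin=V82: ✗
vin=V11: ✓ → 205166
vin=V43: ✓ → 239537
doors_sum = 65967 + 158383 + 166982 + 198341 + 15710 + 227278 + 205166 + 239537 = 1277364

1277364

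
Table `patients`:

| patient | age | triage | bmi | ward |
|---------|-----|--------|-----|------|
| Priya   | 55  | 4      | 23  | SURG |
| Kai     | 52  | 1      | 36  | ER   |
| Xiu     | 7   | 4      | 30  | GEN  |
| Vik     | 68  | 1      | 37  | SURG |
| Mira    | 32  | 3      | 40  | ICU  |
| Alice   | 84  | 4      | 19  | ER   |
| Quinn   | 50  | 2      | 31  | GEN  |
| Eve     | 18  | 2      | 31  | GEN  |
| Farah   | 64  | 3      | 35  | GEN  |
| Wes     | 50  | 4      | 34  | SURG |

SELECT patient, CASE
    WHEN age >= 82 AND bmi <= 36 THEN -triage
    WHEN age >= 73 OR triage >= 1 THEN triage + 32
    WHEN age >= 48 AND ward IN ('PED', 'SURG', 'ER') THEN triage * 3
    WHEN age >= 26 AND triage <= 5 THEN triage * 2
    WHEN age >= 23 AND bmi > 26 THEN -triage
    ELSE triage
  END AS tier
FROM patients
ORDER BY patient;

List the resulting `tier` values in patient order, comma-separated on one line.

patient=Alice: age >= 82 AND bmi <= 36 → -4
patient=Eve: age >= 73 OR triage >= 1 → 34
patient=Farah: age >= 73 OR triage >= 1 → 35
patient=Kai: age >= 73 OR triage >= 1 → 33
patient=Mira: age >= 73 OR triage >= 1 → 35
patient=Priya: age >= 73 OR triage >= 1 → 36
patient=Quinn: age >= 73 OR triage >= 1 → 34
patient=Vik: age >= 73 OR triage >= 1 → 33
patient=Wes: age >= 73 OR triage >= 1 → 36
patient=Xiu: age >= 73 OR triage >= 1 → 36

-4, 34, 35, 33, 35, 36, 34, 33, 36, 36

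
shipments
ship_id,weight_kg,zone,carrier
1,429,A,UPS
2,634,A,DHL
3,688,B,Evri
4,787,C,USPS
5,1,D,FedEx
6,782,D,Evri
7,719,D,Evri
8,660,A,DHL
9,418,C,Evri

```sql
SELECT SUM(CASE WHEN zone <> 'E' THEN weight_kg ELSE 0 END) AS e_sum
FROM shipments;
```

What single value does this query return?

ship_id=1: ✓ → 429
ship_id=2: ✓ → 634
ship_id=3: ✓ → 688
ship_id=4: ✓ → 787
ship_id=5: ✓ → 1
ship_id=6: ✓ → 782
ship_id=7: ✓ → 719
ship_id=8: ✓ → 660
ship_id=9: ✓ → 418
e_sum = 429 + 634 + 688 + 787 + 1 + 782 + 719 + 660 + 418 = 5118

5118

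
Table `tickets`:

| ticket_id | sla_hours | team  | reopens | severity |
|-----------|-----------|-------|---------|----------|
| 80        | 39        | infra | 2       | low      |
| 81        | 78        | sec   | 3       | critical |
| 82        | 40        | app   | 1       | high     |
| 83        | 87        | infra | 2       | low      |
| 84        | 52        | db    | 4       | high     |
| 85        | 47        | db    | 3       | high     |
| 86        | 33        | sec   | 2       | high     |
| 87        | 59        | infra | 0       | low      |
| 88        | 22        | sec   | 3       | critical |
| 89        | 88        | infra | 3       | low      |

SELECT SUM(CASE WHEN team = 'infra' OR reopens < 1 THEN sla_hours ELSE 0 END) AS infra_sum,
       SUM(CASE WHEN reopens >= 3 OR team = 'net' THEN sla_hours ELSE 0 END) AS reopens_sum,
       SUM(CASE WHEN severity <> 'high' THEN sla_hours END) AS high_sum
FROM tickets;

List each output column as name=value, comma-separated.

[infra_sum: team = 'infra' OR reopens < 1]
ticket_id=80: ✓ → 39
ticket_id=81: ✗
ticket_id=82: ✗
ticket_id=83: ✓ → 87
ticket_id=84: ✗
ticket_id=85: ✗
ticket_id=86: ✗
ticket_id=87: ✓ → 59
ticket_id=88: ✗
ticket_id=89: ✓ → 88
infra_sum = 39 + 87 + 59 + 88 = 273
—
[reopens_sum: reopens >= 3 OR team = 'net']
ticket_id=80: ✗
ticket_id=81: ✓ → 78
ticket_id=82: ✗
ticket_id=83: ✗
ticket_id=84: ✓ → 52
ticket_id=85: ✓ → 47
ticket_id=86: ✗
ticket_id=87: ✗
ticket_id=88: ✓ → 22
ticket_id=89: ✓ → 88
reopens_sum = 78 + 52 + 47 + 22 + 88 = 287
—
[high_sum: severity <> 'high']
ticket_id=80: ✓ → 39
ticket_id=81: ✓ → 78
ticket_id=82: ✗
ticket_id=83: ✓ → 87
ticket_id=84: ✗
ticket_id=85: ✗
ticket_id=86: ✗
ticket_id=87: ✓ → 59
ticket_id=88: ✓ → 22
ticket_id=89: ✓ → 88
high_sum = 39 + 78 + 87 + 59 + 22 + 88 = 373

infra_sum=273, reopens_sum=287, high_sum=373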